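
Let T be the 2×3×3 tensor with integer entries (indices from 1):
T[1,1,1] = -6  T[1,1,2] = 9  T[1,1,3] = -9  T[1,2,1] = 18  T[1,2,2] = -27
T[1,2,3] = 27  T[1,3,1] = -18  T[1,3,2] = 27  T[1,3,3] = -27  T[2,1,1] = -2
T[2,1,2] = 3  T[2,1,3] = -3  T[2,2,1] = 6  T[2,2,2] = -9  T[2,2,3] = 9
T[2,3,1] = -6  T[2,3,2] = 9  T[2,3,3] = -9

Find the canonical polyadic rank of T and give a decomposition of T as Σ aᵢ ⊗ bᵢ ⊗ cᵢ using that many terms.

rank(T) = 1

Lower bound: T ≠ 0 (e.g. T[1,1,1] = -6), so rank(T) ≥ 1.
Upper bound: if T = a ⊗ b ⊗ c then every fibre of T is a multiple of the corresponding factor, so read the factors off the fibres through the nonzero entry T[1,1,1] = -6.
The mode-1 fibre T[:,1,1] = [-6, -2] gives a = [3, 1] (primitive direction); the mode-2 fibre T[1,:,1] = [-6, 18, -18] gives b = [1, -3, 3]; then c[k] = T[1,1,k] / (a[1]·b[1]) = [-6, 9, -9] / 3 = [-2, 3, -3].
Expanding [3, 1] ⊗ [1, -3, 3] ⊗ [-2, 3, -3] reproduces all 18 entries of T, so T = [3, 1] ⊗ [1, -3, 3] ⊗ [-2, 3, -3] and rank(T) ≤ 1.
These bounds meet, so rank(T) = 1.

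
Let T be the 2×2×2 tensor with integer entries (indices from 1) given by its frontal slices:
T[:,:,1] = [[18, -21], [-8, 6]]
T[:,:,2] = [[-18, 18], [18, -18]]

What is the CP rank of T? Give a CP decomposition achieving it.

Lower bound: the mode-3 unfolding of T (rows indexed by k, columns by (i,j) = (1,1), (1,2), (2,1), (2,2)) is [[18, -21, -8, 6], [-18, 18, 18, -18]].
There the 2×2 minor on rows k ∈ {1, 2}, columns (i,j) ∈ {(1,1), (1,2)} is det [[18, -21], [-18, 18]] = -54 ≠ 0, so this unfolding has rank ≥ 2; CP rank is at least every unfolding rank, so rank(T) ≥ 2. (Unfolding ranks only ever bound the CP rank from below — rank(T) can be strictly larger than all of them — so the matching upper bound has to come from an explicit 2-term decomposition.)
Upper bound — finding two terms. Write S_k = T[:,:,k] for the frontal slices: S₁ = [[18, -21], [-8, 6]], S₂ = [[-18, 18], [18, -18]].
If T = a₁ ⊗ b₁ ⊗ c₁ + a₂ ⊗ b₂ ⊗ c₂ then each S_k = c₁[k]·a₁b₁ᵀ + c₂[k]·a₂b₂ᵀ. S₁ and S₂ are linearly independent, so a₁b₁ᵀ and a₂b₂ᵀ must span the same plane of matrices: they are the rank-1 matrices of the form x·S₁ + y·S₂.
det(x·S₁ + y·S₂) is −60·x² + 90·xy = (-30)·(2·x − 3·y)(x), vanishing at (x:y) = (3:2) and (0:1).
M₁ = 3·S₁ + 2·S₂ = [[18, -27], [12, -18]] = 3·[3, 2][2, -3]ᵀ and M₂ = S₂ = [[-18, 18], [18, -18]] = (-18)·[1, -1][1, -1]ᵀ, so take a₁ = [3, 2], b₁ = [2, -3], a₂ = [1, -1], b₂ = [1, -1].
Each slice is an integer combination of E₁ = a₁b₁ᵀ and E₂ = a₂b₂ᵀ: S₁ = E₁ + 12·E₂, S₂ = −18·E₂; reading off coefficients, c₁ = [1, 0] and c₂ = [12, -18].
Hence T = [3, 2] ⊗ [2, -3] ⊗ [1, 0] + [1, -1] ⊗ [1, -1] ⊗ [12, -18], so rank(T) ≤ 2.
These bounds meet, so rank(T) = 2.

rank(T) = 2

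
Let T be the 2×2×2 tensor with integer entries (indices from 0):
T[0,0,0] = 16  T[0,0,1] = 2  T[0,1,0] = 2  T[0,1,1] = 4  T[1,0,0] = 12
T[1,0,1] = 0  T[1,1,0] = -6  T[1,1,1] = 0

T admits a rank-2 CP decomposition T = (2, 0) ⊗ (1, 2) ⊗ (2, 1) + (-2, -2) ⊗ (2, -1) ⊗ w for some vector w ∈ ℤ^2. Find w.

w = (-3, 0)

Subtract the known terms from T to get the rank-1 residual R = (-2, -2) ⊗ (2, -1) ⊗ w, so R[i,j,k] = a[i]·b[j]·w[k]. Pick indices with nonzero a[0]·b[0] = (-2)·(2) = -4. Only the fibre through (0,0,·) is needed: R[0,0,:] = T[0,0,:] − Σₗ aₗ[0]bₗ[0]cₗ = [16, 2] − (2)·(1)·(2, 1) = [12, 0]. Then w[k] = R[0,0,k] / -4 for each k, giving w = [12, 0] / -4 = (-3, 0).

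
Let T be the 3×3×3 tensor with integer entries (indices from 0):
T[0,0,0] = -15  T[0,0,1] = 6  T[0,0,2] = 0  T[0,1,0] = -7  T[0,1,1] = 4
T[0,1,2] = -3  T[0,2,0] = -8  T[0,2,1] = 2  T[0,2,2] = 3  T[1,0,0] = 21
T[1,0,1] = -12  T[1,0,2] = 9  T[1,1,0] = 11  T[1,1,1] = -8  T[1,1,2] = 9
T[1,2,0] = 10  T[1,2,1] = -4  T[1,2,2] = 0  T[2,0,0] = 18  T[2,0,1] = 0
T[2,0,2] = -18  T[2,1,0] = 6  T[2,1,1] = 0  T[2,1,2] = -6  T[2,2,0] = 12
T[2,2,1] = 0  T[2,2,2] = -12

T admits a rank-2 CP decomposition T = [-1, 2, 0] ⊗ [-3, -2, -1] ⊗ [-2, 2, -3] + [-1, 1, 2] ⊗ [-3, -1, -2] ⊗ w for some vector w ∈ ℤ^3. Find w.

w = [-3, 0, 3]

Subtract the known terms from T to get the rank-1 residual R = [-1, 1, 2] ⊗ [-3, -1, -2] ⊗ w, so R[i,j,k] = a[i]·b[j]·w[k]. Pick indices with nonzero a[0]·b[0] = (-1)·(-3) = 3. Only the fibre through (0,0,·) is needed: R[0,0,:] = T[0,0,:] − Σₗ aₗ[0]bₗ[0]cₗ = [-15, 6, 0] − (-1)·(-3)·[-2, 2, -3] = [-9, 0, 9]. Then w[k] = R[0,0,k] / 3 for each k, giving w = [-9, 0, 9] / 3 = [-3, 0, 3].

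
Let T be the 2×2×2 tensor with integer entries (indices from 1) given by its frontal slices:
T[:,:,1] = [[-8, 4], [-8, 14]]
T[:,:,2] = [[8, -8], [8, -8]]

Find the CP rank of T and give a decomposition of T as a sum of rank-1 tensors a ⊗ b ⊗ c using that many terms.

Lower bound: the mode-2 unfolding of T (rows indexed by j, columns by (i,k) = (1,1), (1,2), (2,1), (2,2)) is [[-8, 8, -8, 8], [4, -8, 14, -8]].
There the 2×2 minor on rows j ∈ {1, 2}, columns (i,k) ∈ {(1,1), (1,2)} is det [[-8, 8], [4, -8]] = 32 ≠ 0, so this unfolding has rank ≥ 2; CP rank is at least every unfolding rank, so rank(T) ≥ 2. (This is only a lower bound: in general the CP rank may exceed every unfolding rank, so we still need to exhibit 2 rank-1 terms summing to T.)
Upper bound — finding two terms. Write S_k = T[:,:,k] for the frontal slices: S₁ = [[-8, 4], [-8, 14]], S₂ = [[8, -8], [8, -8]].
If T = a₁ ⊗ b₁ ⊗ c₁ + a₂ ⊗ b₂ ⊗ c₂ then each S_k = c₁[k]·a₁b₁ᵀ + c₂[k]·a₂b₂ᵀ. S₁ and S₂ are linearly independent, so a₁b₁ᵀ and a₂b₂ᵀ must span the same plane of matrices: they are the rank-1 matrices of the form x·S₁ + y·S₂.
det(x·S₁ + y·S₂) is −80·x² + 80·xy = (-80)·(x − y)(x), vanishing at (x:y) = (1:1) and (0:1).
M₁ = S₁ + S₂ = [[0, -4], [0, 6]] = (-2)·[2, -3][0, 1]ᵀ and M₂ = S₂ = [[8, -8], [8, -8]] = 8·[1, 1][1, -1]ᵀ, so take a₁ = [2, -3], b₁ = [0, 1], a₂ = [1, 1], b₂ = [1, -1].
Each slice is an integer combination of E₁ = a₁b₁ᵀ and E₂ = a₂b₂ᵀ: S₁ = −2·E₁ − 8·E₂, S₂ = 8·E₂; reading off coefficients, c₁ = [-2, 0] and c₂ = [-8, 8].
Hence T = [2, -3] ⊗ [0, 1] ⊗ [-2, 0] + [1, 1] ⊗ [1, -1] ⊗ [-8, 8], so rank(T) ≤ 2.
These bounds meet, so rank(T) = 2.

rank(T) = 2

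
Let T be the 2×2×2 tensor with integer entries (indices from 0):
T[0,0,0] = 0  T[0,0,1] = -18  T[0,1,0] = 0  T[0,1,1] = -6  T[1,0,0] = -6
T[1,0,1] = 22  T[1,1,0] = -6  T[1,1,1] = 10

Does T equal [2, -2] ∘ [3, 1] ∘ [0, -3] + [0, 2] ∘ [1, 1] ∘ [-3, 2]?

Yes

Reconstruct entrywise from the claimed factors. For example, T[1,0,0] = -6 and Σₗ aₗ[1]bₗ[0]cₗ[0] = (-2)·(3)·(0) + (2)·(1)·(-3) = -6; checking all 8 entries, every one matches. The claim holds.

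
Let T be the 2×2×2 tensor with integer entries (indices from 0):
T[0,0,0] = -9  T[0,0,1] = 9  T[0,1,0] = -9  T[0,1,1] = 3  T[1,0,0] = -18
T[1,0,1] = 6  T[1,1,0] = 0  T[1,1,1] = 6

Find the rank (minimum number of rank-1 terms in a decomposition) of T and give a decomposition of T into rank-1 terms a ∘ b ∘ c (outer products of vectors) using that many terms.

Lower bound: the mode-3 unfolding of T (rows indexed by k, columns by (i,j) = (0,0), (0,1), (1,0), (1,1)) is [[-9, -9, -18, 0], [9, 3, 6, 6]].
There the 2×2 minor on rows k ∈ {0, 1}, columns (i,j) ∈ {(0,0), (0,1)} is det [[-9, -9], [9, 3]] = 54 ≠ 0, so this unfolding has rank ≥ 2; CP rank is at least every unfolding rank, so rank(T) ≥ 2. (This is only a lower bound: in general the CP rank may exceed every unfolding rank, so we still need to exhibit 2 rank-1 terms summing to T.)
Upper bound — finding two terms. Write S_k = T[:,:,k] for the frontal slices: S₀ = [[-9, -9], [-18, 0]], S₁ = [[9, 3], [6, 6]].
If T = a₁ ∘ b₁ ∘ c₁ + a₂ ∘ b₂ ∘ c₂ then each S_k = c₁[k]·a₁b₁ᵀ + c₂[k]·a₂b₂ᵀ. S₀ and S₁ are linearly independent, so a₁b₁ᵀ and a₂b₂ᵀ must span the same plane of matrices: they are the rank-1 matrices of the form x·S₀ + y·S₁.
det(x·S₀ + y·S₁) is −162·x² + 54·xy + 36·y² = (-18)·(3·x − 2·y)(3·x + y), vanishing at (x:y) = (2:3) and (1:-3).
M₁ = 2·S₀ + 3·S₁ = [[9, -9], [-18, 18]] = 9·[1, -2][1, -1]ᵀ and M₂ = S₀ − 3·S₁ = [[-36, -18], [-36, -18]] = (-18)·[1, 1][2, 1]ᵀ, so take a₁ = [1, -2], b₁ = [1, -1], a₂ = [1, 1], b₂ = [2, 1].
Each slice is an integer combination of E₁ = a₁b₁ᵀ and E₂ = a₂b₂ᵀ: S₀ = 3·E₁ − 6·E₂, S₁ = E₁ + 4·E₂; reading off coefficients, c₁ = [3, 1] and c₂ = [-6, 4].
Hence T = [1, -2] ∘ [1, -1] ∘ [3, 1] + [1, 1] ∘ [2, 1] ∘ [-6, 4], so rank(T) ≤ 2.
These bounds meet, so rank(T) = 2.

rank(T) = 2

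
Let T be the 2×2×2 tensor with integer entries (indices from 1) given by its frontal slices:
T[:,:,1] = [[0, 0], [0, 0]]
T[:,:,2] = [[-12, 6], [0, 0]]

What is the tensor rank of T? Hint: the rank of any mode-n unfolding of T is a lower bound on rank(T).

Lower bound: T ≠ 0 (e.g. T[1,1,2] = -12), so rank(T) ≥ 1.
Upper bound: if T = a ⊗ b ⊗ c then every fibre of T is a multiple of the corresponding factor, so read the factors off the fibres through the nonzero entry T[1,1,2] = -12.
The mode-1 fibre T[:,1,2] = [-12, 0] gives a = [1, 0] (primitive direction); the mode-2 fibre T[1,:,2] = [-12, 6] gives b = [2, -1]; then c[k] = T[1,1,k] / (a[1]·b[1]) = [0, -12] / 2 = [0, -6].
Expanding [1, 0] ⊗ [2, -1] ⊗ [0, -6] reproduces all 8 entries of T, so T = [1, 0] ⊗ [2, -1] ⊗ [0, -6] and rank(T) ≤ 1.
These bounds meet, so rank(T) = 1.
Check entry T[2,2,2] = 0: (0)·(-1)·(-6) = 0.

1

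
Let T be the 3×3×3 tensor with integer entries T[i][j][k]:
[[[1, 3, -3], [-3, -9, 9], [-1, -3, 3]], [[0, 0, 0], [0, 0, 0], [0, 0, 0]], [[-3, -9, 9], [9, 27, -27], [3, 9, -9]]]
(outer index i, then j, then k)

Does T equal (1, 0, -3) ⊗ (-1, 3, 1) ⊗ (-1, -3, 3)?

Yes

Reconstruct entrywise from the claimed factors. For example, T[2,0,2] = 9 and Σₗ aₗ[2]bₗ[0]cₗ[2] = (-3)·(-1)·(3) = 9; checking all 27 entries, every one matches. The claim holds.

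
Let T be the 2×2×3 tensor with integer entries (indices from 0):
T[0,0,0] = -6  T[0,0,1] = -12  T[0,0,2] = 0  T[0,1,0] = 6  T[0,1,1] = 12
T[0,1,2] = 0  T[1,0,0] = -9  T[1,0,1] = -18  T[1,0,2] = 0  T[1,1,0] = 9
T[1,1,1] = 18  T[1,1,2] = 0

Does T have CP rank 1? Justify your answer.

Yes

The mode-1 fibre T[:,0,0] = [-6, -9] gives a = [2, 3] (primitive direction); the mode-2 fibre T[0,:,0] = [-6, 6] gives b = [1, -1]; then c[k] = T[0,0,k] / (a[0]·b[0]) = [-6, -12, 0] / 2 = [-3, -6, 0].
Expanding [2, 3] ⊗ [1, -1] ⊗ [-3, -6, 0] reproduces all 12 entries of T, so T = [2, 3] ⊗ [1, -1] ⊗ [-3, -6, 0] and rank(T) ≤ 1.
Equivalently every frontal slice T[:,:,k] is c[k] times the rank-1 matrix [2, 3] ⊗ [1, -1]. So T has rank 1 (it is nonzero).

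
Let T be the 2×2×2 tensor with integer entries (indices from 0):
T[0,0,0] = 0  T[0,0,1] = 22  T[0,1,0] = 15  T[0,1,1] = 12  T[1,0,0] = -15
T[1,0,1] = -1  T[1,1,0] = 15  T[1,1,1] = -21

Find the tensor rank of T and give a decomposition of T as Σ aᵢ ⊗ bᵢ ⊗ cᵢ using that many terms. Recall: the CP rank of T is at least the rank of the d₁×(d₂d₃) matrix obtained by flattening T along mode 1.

Lower bound: the mode-3 unfolding of T (rows indexed by k, columns by (i,j) = (0,0), (0,1), (1,0), (1,1)) is [[0, 15, -15, 15], [22, 12, -1, -21]].
There the 2×2 minor on rows k ∈ {0, 1}, columns (i,j) ∈ {(0,0), (0,1)} is det [[0, 15], [22, 12]] = -330 ≠ 0, so this unfolding has rank ≥ 2; CP rank is at least every unfolding rank, so rank(T) ≥ 2. (This is only a lower bound: in general the CP rank may exceed every unfolding rank, so we still need to exhibit 2 rank-1 terms summing to T.)
Upper bound — finding two terms. Write S_k = T[:,:,k] for the frontal slices: S₀ = [[0, 15], [-15, 15]], S₁ = [[22, 12], [-1, -21]].
If T = a₁ ⊗ b₁ ⊗ c₁ + a₂ ⊗ b₂ ⊗ c₂ then each S_k = c₁[k]·a₁b₁ᵀ + c₂[k]·a₂b₂ᵀ. S₀ and S₁ are linearly independent, so a₁b₁ᵀ and a₂b₂ᵀ must span the same plane of matrices: they are the rank-1 matrices of the form x·S₀ + y·S₁.
det(x·S₀ + y·S₁) is 225·x² + 525·xy − 450·y² = 75·(x + 3·y)(3·x − 2·y), vanishing at (x:y) = (3:-1) and (2:3).
M₁ = 3·S₀ − S₁ = [[-22, 33], [-44, 66]] = (-11)·[1, 2][2, -3]ᵀ and M₂ = 2·S₀ + 3·S₁ = [[66, 66], [-33, -33]] = 33·[2, -1][1, 1]ᵀ, so take a₁ = [1, 2], b₁ = [2, -3], a₂ = [2, -1], b₂ = [1, 1].
Each slice is an integer combination of E₁ = a₁b₁ᵀ and E₂ = a₂b₂ᵀ: S₀ = −3·E₁ + 3·E₂, S₁ = 2·E₁ + 9·E₂; reading off coefficients, c₁ = [-3, 2] and c₂ = [3, 9].
Hence T = [1, 2] ⊗ [2, -3] ⊗ [-3, 2] + [2, -1] ⊗ [1, 1] ⊗ [3, 9], so rank(T) ≤ 2.
These bounds meet, so rank(T) = 2.
Check entry T[1,0,0] = -15: (2)·(2)·(-3) + (-1)·(1)·(3) = -15.

rank(T) = 2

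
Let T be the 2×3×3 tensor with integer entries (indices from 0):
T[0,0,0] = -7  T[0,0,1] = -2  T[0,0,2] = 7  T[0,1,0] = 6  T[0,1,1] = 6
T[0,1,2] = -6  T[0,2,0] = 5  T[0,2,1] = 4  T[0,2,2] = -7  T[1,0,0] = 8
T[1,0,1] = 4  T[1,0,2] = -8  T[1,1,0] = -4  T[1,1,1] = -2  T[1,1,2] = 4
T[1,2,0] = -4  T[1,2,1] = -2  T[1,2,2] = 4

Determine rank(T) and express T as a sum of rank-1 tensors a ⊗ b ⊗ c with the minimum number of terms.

rank(T) = 3

Lower bound: the mode-3 unfolding of T (rows indexed by k, columns by (i,j) = (0,0), (0,1), (0,2), (1,0), (1,1), (1,2)) is [[-7, 6, 5, 8, -4, -4], [-2, 6, 4, 4, -2, -2], [7, -6, -7, -8, 4, 4]].
There the 3×3 minor on rows k ∈ {0, 1, 2}, columns (i,j) ∈ {(0,0), (0,1), (0,2)} is det [[-7, 6, 5], [-2, 6, 4], [7, -6, -7]] = 60 ≠ 0, so this unfolding has rank ≥ 3; CP rank is at least every unfolding rank, so rank(T) ≥ 3. (Unfolding ranks only ever bound the CP rank from below — rank(T) can be strictly larger than all of them — so the matching upper bound has to come from an explicit 3-term decomposition.)
Upper bound: T is a sum of 3 rank-1 terms, T = [1, -1] ⊗ [2, -1, -1] ⊗ [-4, -2, 4] + [1, 0] ⊗ [0, 0, 1] ⊗ [0, 0, -2] + [1, 0] ⊗ [1, 2, 1] ⊗ [1, 2, -1] (written with every a and b primitive with positive leading entry and the scale carried by c; CP decompositions are not unique, and this one is verified by expanding entrywise), so rank(T) ≤ 3.
These bounds meet, so rank(T) = 3.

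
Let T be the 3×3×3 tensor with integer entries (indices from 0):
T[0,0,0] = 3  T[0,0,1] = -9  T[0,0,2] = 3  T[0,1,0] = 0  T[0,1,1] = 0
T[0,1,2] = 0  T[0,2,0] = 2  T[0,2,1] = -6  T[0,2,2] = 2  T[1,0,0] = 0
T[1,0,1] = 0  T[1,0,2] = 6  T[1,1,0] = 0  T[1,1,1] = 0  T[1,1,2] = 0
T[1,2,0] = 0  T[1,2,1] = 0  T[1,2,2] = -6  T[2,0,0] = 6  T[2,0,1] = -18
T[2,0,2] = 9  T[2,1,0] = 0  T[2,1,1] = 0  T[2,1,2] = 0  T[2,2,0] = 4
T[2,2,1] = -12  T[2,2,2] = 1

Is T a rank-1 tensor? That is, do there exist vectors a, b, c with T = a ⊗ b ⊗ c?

The mode-1 unfolding of T (rows indexed by i, columns by (j,k) = (0,0), (0,1), (0,2), (1,0), (1,1), (1,2), (2,0), (2,1), (2,2)) is [[3, -9, 3, 0, 0, 0, 2, -6, 2], [0, 0, 6, 0, 0, 0, 0, 0, -6], [6, -18, 9, 0, 0, 0, 4, -12, 1]].
There the 2×2 minor on rows i ∈ {0, 1}, columns (j,k) ∈ {(0,0), (0,2)} is det [[3, 3], [0, 6]] = 18 ≠ 0, so this unfolding has rank ≥ 2; CP rank is at least every unfolding rank, so rank(T) ≥ 2.
In particular rank(T) ≥ 2 > 1, so T is not rank-1.

No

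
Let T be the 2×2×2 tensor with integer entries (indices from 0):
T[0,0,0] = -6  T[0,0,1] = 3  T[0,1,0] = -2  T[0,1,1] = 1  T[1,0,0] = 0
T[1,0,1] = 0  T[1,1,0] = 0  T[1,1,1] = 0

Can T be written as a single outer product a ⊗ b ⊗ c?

The mode-1 fibre T[:,0,0] = [-6, 0] gives a = [1, 0] (primitive direction); the mode-2 fibre T[0,:,0] = [-6, -2] gives b = [3, 1]; then c[k] = T[0,0,k] / (a[0]·b[0]) = [-6, 3] / 3 = [-2, 1].
Expanding [1, 0] ⊗ [3, 1] ⊗ [-2, 1] reproduces all 8 entries of T, so T = [1, 0] ⊗ [3, 1] ⊗ [-2, 1] and rank(T) ≤ 1.
Equivalently every frontal slice T[:,:,k] is c[k] times the rank-1 matrix [1, 0] ⊗ [3, 1]. So T has rank 1 (it is nonzero).

Yes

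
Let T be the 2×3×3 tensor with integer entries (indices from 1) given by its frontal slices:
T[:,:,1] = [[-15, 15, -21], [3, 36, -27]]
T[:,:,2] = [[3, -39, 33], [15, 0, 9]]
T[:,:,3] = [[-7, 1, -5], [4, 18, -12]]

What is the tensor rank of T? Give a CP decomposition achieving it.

Lower bound: the mode-2 unfolding of T (rows indexed by j, columns by (i,k) = (1,1), (1,2), (1,3), (2,1), (2,2), (2,3)) is [[-15, 3, -7, 3, 15, 4], [15, -39, 1, 36, 0, 18], [-21, 33, -5, -27, 9, -12]].
There the 2×2 minor on rows j ∈ {1, 2}, columns (i,k) ∈ {(1,1), (1,2)} is det [[-15, 3], [15, -39]] = 540 ≠ 0, so this unfolding has rank ≥ 2; CP rank is at least every unfolding rank, so rank(T) ≥ 2. (Flattening ranks never certify an upper bound on CP rank; for that we must actually write T with 2 rank-1 terms.)
Upper bound — finding two terms. Write S_k = T[:,:,k] for the frontal slices: S₁ = [[-15, 15, -21], [3, 36, -27]], S₂ = [[3, -39, 33], [15, 0, 9]], S₃ = [[-7, 1, -5], [4, 18, -12]].
If T = a₁ ∘ b₁ ∘ c₁ + a₂ ∘ b₂ ∘ c₂ then each S_k = c₁[k]·a₁b₁ᵀ + c₂[k]·a₂b₂ᵀ. S₁ and S₂ are linearly independent, so a₁b₁ᵀ and a₂b₂ᵀ must span the same plane of matrices: they are the rank-1 matrices of the form x·S₁ + y·S₂.
The 2×2 minor of x·S₁ + y·S₂ on rows {1,2}, columns {1,2} is −585·x² + 585·y² = (-585)·(x − y)(x + y), vanishing at (x:y) = (1:1) and (1:-1).
M₁ = S₁ + S₂ = [[-12, -24, 12], [18, 36, -18]] = (-6)·[2, -3][1, 2, -1]ᵀ and M₂ = S₁ − S₂ = [[-18, 54, -54], [-12, 36, -36]] = (-6)·[3, 2][1, -3, 3]ᵀ, so take a₁ = [2, -3], b₁ = [1, 2, -1], a₂ = [3, 2], b₂ = [1, -3, 3].
Each slice is an integer combination of E₁ = a₁b₁ᵀ and E₂ = a₂b₂ᵀ: S₁ = −3·E₁ − 3·E₂, S₂ = −3·E₁ + 3·E₂, S₃ = −2·E₁ − E₂; reading off coefficients, c₁ = [-3, -3, -2] and c₂ = [-3, 3, -1].
Hence T = [2, -3] ∘ [1, 2, -1] ∘ [-3, -3, -2] + [3, 2] ∘ [1, -3, 3] ∘ [-3, 3, -1], so rank(T) ≤ 2.
These bounds meet, so rank(T) = 2.

rank(T) = 2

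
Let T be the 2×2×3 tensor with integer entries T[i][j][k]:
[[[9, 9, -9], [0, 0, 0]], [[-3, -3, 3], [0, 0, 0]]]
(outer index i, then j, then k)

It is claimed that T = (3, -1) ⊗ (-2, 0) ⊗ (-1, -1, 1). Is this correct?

No

Reconstruct entry (0,0,0) from the claimed factors: Σₗ aₗ[0]bₗ[0]cₗ[0] = (3)·(-2)·(-1) = 6, but T[0,0,0] = 9. The claim is false.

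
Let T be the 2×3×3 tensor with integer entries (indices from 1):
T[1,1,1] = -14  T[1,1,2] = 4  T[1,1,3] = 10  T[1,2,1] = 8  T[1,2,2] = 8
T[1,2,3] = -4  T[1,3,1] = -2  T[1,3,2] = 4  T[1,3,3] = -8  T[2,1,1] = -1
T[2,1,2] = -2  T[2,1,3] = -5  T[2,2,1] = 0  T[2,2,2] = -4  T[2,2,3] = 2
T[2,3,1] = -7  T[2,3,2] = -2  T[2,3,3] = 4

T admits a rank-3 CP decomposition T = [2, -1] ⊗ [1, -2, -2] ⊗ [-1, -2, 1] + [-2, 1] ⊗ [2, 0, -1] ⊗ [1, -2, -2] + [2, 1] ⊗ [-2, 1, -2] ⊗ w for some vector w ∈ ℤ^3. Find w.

w = [2, 0, 0]

Subtract the known terms from T to get the rank-1 residual R = [2, 1] ⊗ [-2, 1, -2] ⊗ w, so R[i,j,k] = a[i]·b[j]·w[k]. Pick indices with nonzero a[1]·b[1] = (2)·(-2) = -4. Only the fibre through (1,1,·) is needed: R[1,1,:] = T[1,1,:] − Σₗ aₗ[1]bₗ[1]cₗ = [-14, 4, 10] − (2)·(1)·[-1, -2, 1] − (-2)·(2)·[1, -2, -2] = [-8, 0, 0]. Then w[k] = R[1,1,k] / -4 for each k, giving w = [-8, 0, 0] / -4 = [2, 0, 0].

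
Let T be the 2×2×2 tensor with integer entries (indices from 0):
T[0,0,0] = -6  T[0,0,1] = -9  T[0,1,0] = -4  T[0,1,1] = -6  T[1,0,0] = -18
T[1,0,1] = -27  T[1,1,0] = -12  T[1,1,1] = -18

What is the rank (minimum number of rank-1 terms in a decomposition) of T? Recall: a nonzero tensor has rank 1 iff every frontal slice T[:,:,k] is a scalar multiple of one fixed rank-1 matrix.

Lower bound: T ≠ 0 (e.g. T[0,0,0] = -6), so rank(T) ≥ 1.
Upper bound: the mode-1 fibre T[:,0,0] = [-6, -18] gives a = [1, 3] (primitive direction); the mode-2 fibre T[0,:,0] = [-6, -4] gives b = [3, 2]; then c[k] = T[0,0,k] / (a[0]·b[0]) = [-6, -9] / 3 = [-2, -3].
Expanding [1, 3] ⊗ [3, 2] ⊗ [-2, -3] reproduces all 8 entries of T, so T = [1, 3] ⊗ [3, 2] ⊗ [-2, -3] and rank(T) ≤ 1.
These bounds meet, so rank(T) = 1.

1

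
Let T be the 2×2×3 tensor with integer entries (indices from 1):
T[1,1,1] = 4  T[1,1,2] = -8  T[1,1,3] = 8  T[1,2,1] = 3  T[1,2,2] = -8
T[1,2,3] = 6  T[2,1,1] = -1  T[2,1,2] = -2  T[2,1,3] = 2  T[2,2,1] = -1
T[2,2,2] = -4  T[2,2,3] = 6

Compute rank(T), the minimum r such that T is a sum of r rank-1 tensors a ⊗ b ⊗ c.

3

Lower bound: in the mode-3 unfolding of T (rows indexed by k, columns by (i,j)) the 3×3 minor on rows k ∈ {1, 2, 3}, columns (i,j) ∈ {(1,1), (1,2), (2,1)} is det [[4, 3, -1], [-8, -8, -2], [8, 6, 2]] = -32 ≠ 0, so that unfolding has rank ≥ 3 and hence rank(T) ≥ 3 (CP rank is at least every unfolding rank, though it can be larger).
Upper bound: T is a sum of 3 rank-1 terms, T = (0, 1) ⊗ (1, 2) ⊗ (-1, -2, 2) + (1, -1) ⊗ (0, 1) ⊗ (-1, 0, -2) + (1, 0) ⊗ (1, 1) ⊗ (4, -8, 8) (written with every a and b primitive with positive leading entry and the scale carried by c; CP decompositions are not unique, and this one is verified by expanding entrywise), so rank(T) ≤ 3.
These bounds meet, so rank(T) = 3.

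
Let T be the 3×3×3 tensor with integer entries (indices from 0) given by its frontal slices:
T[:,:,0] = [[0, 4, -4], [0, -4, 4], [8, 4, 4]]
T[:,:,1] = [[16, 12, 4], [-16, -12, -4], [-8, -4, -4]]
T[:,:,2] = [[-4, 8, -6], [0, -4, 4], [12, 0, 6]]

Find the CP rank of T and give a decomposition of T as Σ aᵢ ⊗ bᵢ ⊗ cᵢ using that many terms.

rank(T) = 3

Lower bound: the mode-1 unfolding of T (rows indexed by i, columns by (j,k) = (0,0), (0,1), (0,2), (1,0), (1,1), (1,2), (2,0), (2,1), (2,2)) is [[0, 16, -4, 4, 12, 8, -4, 4, -6], [0, -16, 0, -4, -12, -4, 4, -4, 4], [8, -8, 12, 4, -4, 0, 4, -4, 6]].
There the 3×3 minor on rows i ∈ {0, 1, 2}, columns (j,k) ∈ {(0,0), (0,1), (0,2)} is det [[0, 16, -4], [0, -16, 0], [8, -8, 12]] = -512 ≠ 0, so this unfolding has rank ≥ 3; CP rank is at least every unfolding rank, so rank(T) ≥ 3. (Flattening ranks never certify an upper bound on CP rank; for that we must actually write T with 3 rank-1 terms.)
Upper bound: T is a sum of 3 rank-1 terms, T = [1, -1, -1] ⊗ [2, 1, 1] ⊗ [-4, 4, -4] + [1, -1, 0] ⊗ [1, 1, 0] ⊗ [8, 8, 8] + [1, 0, -1] ⊗ [2, -2, 1] ⊗ [0, 0, -2] (one valid choice — decompositions are not unique — normalised so each a, b is primitive with positive first nonzero entry; check it by expanding all entries), so rank(T) ≤ 3.
These bounds meet, so rank(T) = 3.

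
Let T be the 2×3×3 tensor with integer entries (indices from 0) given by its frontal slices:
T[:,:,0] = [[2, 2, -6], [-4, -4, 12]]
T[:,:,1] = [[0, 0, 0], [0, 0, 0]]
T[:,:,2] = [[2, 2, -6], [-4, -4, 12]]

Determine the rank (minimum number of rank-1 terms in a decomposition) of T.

1

Lower bound: T ≠ 0 (e.g. T[0,0,0] = 2), so rank(T) ≥ 1.
Upper bound: if T = a ⊗ b ⊗ c then every fibre of T is a multiple of the corresponding factor, so read the factors off the fibres through the nonzero entry T[0,0,0] = 2.
The mode-1 fibre T[:,0,0] = [2, -4] gives a = (1, -2) (primitive direction); the mode-2 fibre T[0,:,0] = [2, 2, -6] gives b = (1, 1, -3); then c[k] = T[0,0,k] / (a[0]·b[0]) = [2, 0, 2] / 1 = (2, 0, 2).
Expanding (1, -2) ⊗ (1, 1, -3) ⊗ (2, 0, 2) reproduces all 18 entries of T, so T = (1, -2) ⊗ (1, 1, -3) ⊗ (2, 0, 2) and rank(T) ≤ 1.
These bounds meet, so rank(T) = 1.
Check entry T[0,0,2] = 2: (1)·(1)·(2) = 2.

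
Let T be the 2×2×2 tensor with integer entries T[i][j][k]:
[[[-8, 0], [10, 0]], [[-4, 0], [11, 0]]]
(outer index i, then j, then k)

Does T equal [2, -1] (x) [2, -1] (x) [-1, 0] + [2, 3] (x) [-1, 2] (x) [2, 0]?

Yes

Reconstruct entrywise from the claimed factors. For example, T[1,1,0] = 11 and Σₗ aₗ[1]bₗ[1]cₗ[0] = (-1)·(-1)·(-1) + (3)·(2)·(2) = 11; checking all 8 entries, every one matches. The claim holds.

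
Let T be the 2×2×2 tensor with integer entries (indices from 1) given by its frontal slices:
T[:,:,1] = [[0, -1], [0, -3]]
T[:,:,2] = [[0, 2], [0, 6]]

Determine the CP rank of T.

Lower bound: T ≠ 0 (e.g. T[1,2,1] = -1), so rank(T) ≥ 1.
Upper bound: if T = a ⊗ b ⊗ c then every fibre of T is a multiple of the corresponding factor, so read the factors off the fibres through the nonzero entry T[1,2,1] = -1.
The mode-1 fibre T[:,2,1] = [-1, -3] gives a = (1, 3) (primitive direction); the mode-2 fibre T[1,:,1] = [0, -1] gives b = (0, 1); then c[k] = T[1,2,k] / (a[1]·b[2]) = [-1, 2] / 1 = (-1, 2).
Expanding (1, 3) ⊗ (0, 1) ⊗ (-1, 2) reproduces all 8 entries of T, so T = (1, 3) ⊗ (0, 1) ⊗ (-1, 2) and rank(T) ≤ 1.
These bounds meet, so rank(T) = 1.

1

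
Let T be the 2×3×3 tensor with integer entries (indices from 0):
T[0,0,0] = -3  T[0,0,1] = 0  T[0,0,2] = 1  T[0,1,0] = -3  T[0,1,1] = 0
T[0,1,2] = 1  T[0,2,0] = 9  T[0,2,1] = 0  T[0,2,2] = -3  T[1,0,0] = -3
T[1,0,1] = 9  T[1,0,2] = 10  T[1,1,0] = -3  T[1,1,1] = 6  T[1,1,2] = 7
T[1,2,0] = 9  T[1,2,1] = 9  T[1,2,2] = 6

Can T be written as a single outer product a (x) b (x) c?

No

The mode-2 unfolding of T (rows indexed by j, columns by (i,k) = (0,0), (0,1), (0,2), (1,0), (1,1), (1,2)) is [[-3, 0, 1, -3, 9, 10], [-3, 0, 1, -3, 6, 7], [9, 0, -3, 9, 9, 6]].
There the 2×2 minor on rows j ∈ {0, 1}, columns (i,k) ∈ {(0,0), (1,1)} is det [[-3, 9], [-3, 6]] = 9 ≠ 0, so this unfolding has rank ≥ 2; CP rank is at least every unfolding rank, so rank(T) ≥ 2.
In particular rank(T) ≥ 2 > 1, so T is not rank-1.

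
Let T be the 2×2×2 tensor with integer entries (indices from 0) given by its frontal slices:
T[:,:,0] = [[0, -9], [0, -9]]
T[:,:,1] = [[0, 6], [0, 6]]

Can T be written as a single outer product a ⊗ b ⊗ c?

Yes

If T = a ⊗ b ⊗ c then every fibre of T is a multiple of the corresponding factor, so read the factors off the fibres through the nonzero entry T[0,1,0] = -9.
The mode-1 fibre T[:,1,0] = [-9, -9] gives a = [1, 1] (primitive direction); the mode-2 fibre T[0,:,0] = [0, -9] gives b = [0, 1]; then c[k] = T[0,1,k] / (a[0]·b[1]) = [-9, 6] / 1 = [-9, 6].
Expanding [1, 1] ⊗ [0, 1] ⊗ [-9, 6] reproduces all 8 entries of T, so T = [1, 1] ⊗ [0, 1] ⊗ [-9, 6] and rank(T) ≤ 1.
Equivalently every frontal slice T[:,:,k] is c[k] times the rank-1 matrix [1, 1] ⊗ [0, 1]. So T has rank 1 (it is nonzero).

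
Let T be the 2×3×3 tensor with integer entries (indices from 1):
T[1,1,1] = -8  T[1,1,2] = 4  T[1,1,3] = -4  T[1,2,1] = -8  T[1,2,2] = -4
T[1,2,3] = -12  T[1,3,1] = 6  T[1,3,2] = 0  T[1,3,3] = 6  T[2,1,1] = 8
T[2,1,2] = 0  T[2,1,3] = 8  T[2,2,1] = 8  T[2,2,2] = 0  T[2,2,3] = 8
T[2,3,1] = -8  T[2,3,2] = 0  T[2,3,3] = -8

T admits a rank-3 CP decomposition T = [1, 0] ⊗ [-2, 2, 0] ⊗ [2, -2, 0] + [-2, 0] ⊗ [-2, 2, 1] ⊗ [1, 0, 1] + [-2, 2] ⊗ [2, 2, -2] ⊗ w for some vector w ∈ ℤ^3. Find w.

w = [2, 0, 2]

Subtract the known terms from T to get the rank-1 residual R = [-2, 2] ⊗ [2, 2, -2] ⊗ w, so R[i,j,k] = a[i]·b[j]·w[k]. Pick indices with nonzero a[1]·b[1] = (-2)·(2) = -4. Only the fibre through (1,1,·) is needed: R[1,1,:] = T[1,1,:] − Σₗ aₗ[1]bₗ[1]cₗ = [-8, 4, -4] − (1)·(-2)·[2, -2, 0] − (-2)·(-2)·[1, 0, 1] = [-8, 0, -8]. Then w[k] = R[1,1,k] / -4 for each k, giving w = [-8, 0, -8] / -4 = [2, 0, 2].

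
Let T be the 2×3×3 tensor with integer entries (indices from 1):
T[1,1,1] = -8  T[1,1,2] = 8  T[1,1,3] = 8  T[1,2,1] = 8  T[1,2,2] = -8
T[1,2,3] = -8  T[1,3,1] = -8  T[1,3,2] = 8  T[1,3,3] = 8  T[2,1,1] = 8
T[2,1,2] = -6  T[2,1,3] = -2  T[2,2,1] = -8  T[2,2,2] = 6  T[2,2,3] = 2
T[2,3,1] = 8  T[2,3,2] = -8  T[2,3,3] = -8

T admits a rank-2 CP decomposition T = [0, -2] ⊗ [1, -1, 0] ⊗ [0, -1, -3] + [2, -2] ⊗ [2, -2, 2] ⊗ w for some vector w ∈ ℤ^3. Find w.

w = [-2, 2, 2]

Subtract the known terms from T to get the rank-1 residual R = [2, -2] ⊗ [2, -2, 2] ⊗ w, so R[i,j,k] = a[i]·b[j]·w[k]. Pick indices with nonzero a[1]·b[1] = (2)·(2) = 4. Only the fibre through (1,1,·) is needed: R[1,1,:] = T[1,1,:] − Σₗ aₗ[1]bₗ[1]cₗ = [-8, 8, 8] − (0)·(1)·[0, -1, -3] = [-8, 8, 8]. Then w[k] = R[1,1,k] / 4 for each k, giving w = [-8, 8, 8] / 4 = [-2, 2, 2].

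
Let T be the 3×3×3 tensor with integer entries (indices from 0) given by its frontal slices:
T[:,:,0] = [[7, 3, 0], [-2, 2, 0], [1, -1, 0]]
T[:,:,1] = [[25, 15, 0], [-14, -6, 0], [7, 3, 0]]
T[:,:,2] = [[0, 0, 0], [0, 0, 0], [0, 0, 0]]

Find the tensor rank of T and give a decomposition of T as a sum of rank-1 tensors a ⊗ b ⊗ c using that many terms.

Lower bound: in the mode-1 unfolding of T (rows indexed by i, columns by (j,k)) the 2×2 minor on rows i ∈ {0, 1}, columns (j,k) ∈ {(0,0), (0,1)} is det [[7, 25], [-2, -14]] = -48 ≠ 0, so that unfolding has rank ≥ 2 and hence rank(T) ≥ 2 (CP rank is at least every unfolding rank, though it can be larger).
Upper bound: with S_k = T[:,:,k], the two rank-1 terms a₁b₁ᵀ, a₂b₂ᵀ are the rank-1 members of the pencil x·S₀ + y·S₁.
The 2×2 minor of x·S₀ + y·S₁ on rows {0,1}, columns {0,1} is 20·x² + 80·xy + 60·y² = 20·(x + 3·y)(x + y), vanishing at (x:y) = (3:-1) and (1:-1).
M₁ = 3·S₀ − S₁ = [[-4, -6, 0], [8, 12, 0], [-4, -6, 0]] = (-2)·[1, -2, 1][2, 3, 0]ᵀ and M₂ = S₀ − S₁ = [[-18, -12, 0], [12, 8, 0], [-6, -4, 0]] = (-2)·[3, -2, 1][3, 2, 0]ᵀ, so take a₁ = [1, -2, 1], b₁ = [2, 3, 0], a₂ = [3, -2, 1], b₂ = [3, 2, 0].
Each slice is an integer combination of E₁ = a₁b₁ᵀ and E₂ = a₂b₂ᵀ: S₀ = −E₁ + E₂, S₁ = −E₁ + 3·E₂, S₂ = 0; reading off coefficients, c₁ = [-1, -1, 0] and c₂ = [1, 3, 0].
Hence T = [1, -2, 1] ⊗ [2, 3, 0] ⊗ [-1, -1, 0] + [3, -2, 1] ⊗ [3, 2, 0] ⊗ [1, 3, 0], so rank(T) ≤ 2.
These bounds meet, so rank(T) = 2.

rank(T) = 2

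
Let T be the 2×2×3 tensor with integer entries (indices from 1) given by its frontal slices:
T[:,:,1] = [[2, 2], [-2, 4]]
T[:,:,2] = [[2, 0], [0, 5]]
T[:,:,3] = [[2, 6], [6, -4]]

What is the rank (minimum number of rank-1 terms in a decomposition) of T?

3

Lower bound: the mode-3 unfolding of T (rows indexed by k, columns by (i,j) = (1,1), (1,2), (2,1), (2,2)) is [[2, 2, -2, 4], [2, 0, 0, 5], [2, 6, 6, -4]].
There the 3×3 minor on rows k ∈ {1, 2, 3}, columns (i,j) ∈ {(1,1), (1,2), (2,1)} is det [[2, 2, -2], [2, 0, 0], [2, 6, 6]] = -48 ≠ 0, so this unfolding has rank ≥ 3; CP rank is at least every unfolding rank, so rank(T) ≥ 3. (This is only a lower bound: in general the CP rank may exceed every unfolding rank, so we still need to exhibit 3 rank-1 terms summing to T.)
Upper bound: T is a sum of 3 rank-1 terms, T = [0, 1] ⊗ [2, -1] ⊗ [-2, -1, 2] + [1, -1] ⊗ [0, 1] ⊗ [0, -2, 4] + [1, 1] ⊗ [1, 1] ⊗ [2, 2, 2] (one valid choice — decompositions are not unique — normalised so each a, b is primitive with positive first nonzero entry; check it by expanding all entries), so rank(T) ≤ 3.
These bounds meet, so rank(T) = 3.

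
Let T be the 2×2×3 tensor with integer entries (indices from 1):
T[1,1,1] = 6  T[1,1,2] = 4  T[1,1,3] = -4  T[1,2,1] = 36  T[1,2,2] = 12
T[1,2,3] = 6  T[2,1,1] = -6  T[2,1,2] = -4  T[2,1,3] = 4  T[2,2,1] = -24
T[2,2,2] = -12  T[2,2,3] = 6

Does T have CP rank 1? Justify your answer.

The mode-2 unfolding of T (rows indexed by j, columns by (i,k) = (1,1), (1,2), (1,3), (2,1), (2,2), (2,3)) is [[6, 4, -4, -6, -4, 4], [36, 12, 6, -24, -12, 6]].
There the 2×2 minor on rows j ∈ {1, 2}, columns (i,k) ∈ {(1,1), (1,2)} is det [[6, 4], [36, 12]] = -72 ≠ 0, so this unfolding has rank ≥ 2; CP rank is at least every unfolding rank, so rank(T) ≥ 2.
In particular rank(T) ≥ 2 > 1, so T is not rank-1.

No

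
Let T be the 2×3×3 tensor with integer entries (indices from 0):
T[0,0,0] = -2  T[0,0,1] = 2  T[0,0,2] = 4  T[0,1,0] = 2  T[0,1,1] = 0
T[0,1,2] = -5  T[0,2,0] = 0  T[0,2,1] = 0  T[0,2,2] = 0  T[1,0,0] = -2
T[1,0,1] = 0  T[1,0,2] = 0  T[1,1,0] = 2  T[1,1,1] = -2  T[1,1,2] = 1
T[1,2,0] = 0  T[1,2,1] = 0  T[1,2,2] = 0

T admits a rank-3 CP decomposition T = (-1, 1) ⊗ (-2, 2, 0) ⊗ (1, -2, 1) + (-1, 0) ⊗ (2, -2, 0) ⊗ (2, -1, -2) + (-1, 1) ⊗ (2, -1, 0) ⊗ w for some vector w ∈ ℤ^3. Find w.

Subtract the known terms from T to get the rank-1 residual R = (-1, 1) ⊗ (2, -1, 0) ⊗ w, so R[i,j,k] = a[i]·b[j]·w[k]. Pick indices with nonzero a[0]·b[0] = (-1)·(2) = -2. Only the fibre through (0,0,·) is needed: R[0,0,:] = T[0,0,:] − Σₗ aₗ[0]bₗ[0]cₗ = [-2, 2, 4] − (-1)·(-2)·(1, -2, 1) − (-1)·(2)·(2, -1, -2) = [0, 4, -2]. Then w[k] = R[0,0,k] / -2 for each k, giving w = [0, 4, -2] / -2 = (0, -2, 1).

w = (0, -2, 1)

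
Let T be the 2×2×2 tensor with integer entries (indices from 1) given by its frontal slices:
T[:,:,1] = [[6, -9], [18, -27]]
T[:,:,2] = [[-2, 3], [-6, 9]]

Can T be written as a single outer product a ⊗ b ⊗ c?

If T = a ⊗ b ⊗ c then every fibre of T is a multiple of the corresponding factor, so read the factors off the fibres through the nonzero entry T[1,1,1] = 6.
The mode-1 fibre T[:,1,1] = [6, 18] gives a = (1, 3) (primitive direction); the mode-2 fibre T[1,:,1] = [6, -9] gives b = (2, -3); then c[k] = T[1,1,k] / (a[1]·b[1]) = [6, -2] / 2 = (3, -1).
Expanding (1, 3) ⊗ (2, -3) ⊗ (3, -1) reproduces all 8 entries of T, so T = (1, 3) ⊗ (2, -3) ⊗ (3, -1) and rank(T) ≤ 1.
Equivalently every frontal slice T[:,:,k] is c[k] times the rank-1 matrix (1, 3) ⊗ (2, -3). So T has rank 1 (it is nonzero).

Yes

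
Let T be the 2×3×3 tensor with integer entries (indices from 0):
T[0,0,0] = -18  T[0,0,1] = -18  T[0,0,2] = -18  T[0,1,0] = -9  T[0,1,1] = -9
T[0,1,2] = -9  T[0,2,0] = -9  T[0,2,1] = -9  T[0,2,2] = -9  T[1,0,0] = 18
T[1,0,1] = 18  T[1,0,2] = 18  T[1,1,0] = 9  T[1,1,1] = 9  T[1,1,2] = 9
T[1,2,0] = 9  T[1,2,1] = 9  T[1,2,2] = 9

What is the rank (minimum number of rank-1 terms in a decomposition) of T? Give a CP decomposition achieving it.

Lower bound: T ≠ 0 (e.g. T[0,0,0] = -18), so rank(T) ≥ 1.
Upper bound: the mode-1 fibre T[:,0,0] = [-18, 18] gives a = [1, -1] (primitive direction); the mode-2 fibre T[0,:,0] = [-18, -9, -9] gives b = [2, 1, 1]; then c[k] = T[0,0,k] / (a[0]·b[0]) = [-18, -18, -18] / 2 = [-9, -9, -9].
Expanding [1, -1] ⊗ [2, 1, 1] ⊗ [-9, -9, -9] reproduces all 18 entries of T, so T = [1, -1] ⊗ [2, 1, 1] ⊗ [-9, -9, -9] and rank(T) ≤ 1.
These bounds meet, so rank(T) = 1.

rank(T) = 1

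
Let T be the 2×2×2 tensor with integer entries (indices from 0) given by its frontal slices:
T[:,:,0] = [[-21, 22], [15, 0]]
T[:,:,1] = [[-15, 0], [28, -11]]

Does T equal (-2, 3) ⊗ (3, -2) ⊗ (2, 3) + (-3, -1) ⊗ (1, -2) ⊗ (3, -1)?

Reconstruct entry (0,1,0) from the claimed factors: Σₗ aₗ[0]bₗ[1]cₗ[0] = (-2)·(-2)·(2) + (-3)·(-2)·(3) = 26, but T[0,1,0] = 22. The claim is false.

No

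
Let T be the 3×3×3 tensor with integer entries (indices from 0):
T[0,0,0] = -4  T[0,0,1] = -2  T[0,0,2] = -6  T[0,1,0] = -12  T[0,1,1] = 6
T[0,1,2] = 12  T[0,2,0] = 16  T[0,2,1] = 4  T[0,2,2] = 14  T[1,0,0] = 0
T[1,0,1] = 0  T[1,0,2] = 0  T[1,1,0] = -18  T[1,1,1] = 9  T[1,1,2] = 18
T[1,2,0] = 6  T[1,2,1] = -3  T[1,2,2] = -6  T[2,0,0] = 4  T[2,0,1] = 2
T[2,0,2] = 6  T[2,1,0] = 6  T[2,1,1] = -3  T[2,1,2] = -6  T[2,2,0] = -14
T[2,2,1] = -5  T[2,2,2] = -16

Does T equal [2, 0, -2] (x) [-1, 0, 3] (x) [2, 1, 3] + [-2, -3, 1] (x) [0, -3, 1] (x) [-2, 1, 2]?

Reconstruct entrywise from the claimed factors. For example, T[2,0,1] = 2 and Σₗ aₗ[2]bₗ[0]cₗ[1] = (-2)·(-1)·(1) + (1)·(0)·(1) = 2; checking all 27 entries, every one matches. The claim holds.

Yes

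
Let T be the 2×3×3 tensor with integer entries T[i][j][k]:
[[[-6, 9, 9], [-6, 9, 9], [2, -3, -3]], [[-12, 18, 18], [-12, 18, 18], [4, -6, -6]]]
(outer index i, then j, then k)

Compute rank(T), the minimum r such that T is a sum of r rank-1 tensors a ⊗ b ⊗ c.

1

Lower bound: T ≠ 0 (e.g. T[0,0,0] = -6), so rank(T) ≥ 1.
Upper bound: if T = a ⊗ b ⊗ c then every fibre of T is a multiple of the corresponding factor, so read the factors off the fibres through the nonzero entry T[0,0,0] = -6.
The mode-1 fibre T[:,0,0] = [-6, -12] gives a = (1, 2) (primitive direction); the mode-2 fibre T[0,:,0] = [-6, -6, 2] gives b = (3, 3, -1); then c[k] = T[0,0,k] / (a[0]·b[0]) = [-6, 9, 9] / 3 = (-2, 3, 3).
Expanding (1, 2) ⊗ (3, 3, -1) ⊗ (-2, 3, 3) reproduces all 18 entries of T, so T = (1, 2) ⊗ (3, 3, -1) ⊗ (-2, 3, 3) and rank(T) ≤ 1.
These bounds meet, so rank(T) = 1.
Check entry T[1,1,2] = 18: (2)·(3)·(3) = 18.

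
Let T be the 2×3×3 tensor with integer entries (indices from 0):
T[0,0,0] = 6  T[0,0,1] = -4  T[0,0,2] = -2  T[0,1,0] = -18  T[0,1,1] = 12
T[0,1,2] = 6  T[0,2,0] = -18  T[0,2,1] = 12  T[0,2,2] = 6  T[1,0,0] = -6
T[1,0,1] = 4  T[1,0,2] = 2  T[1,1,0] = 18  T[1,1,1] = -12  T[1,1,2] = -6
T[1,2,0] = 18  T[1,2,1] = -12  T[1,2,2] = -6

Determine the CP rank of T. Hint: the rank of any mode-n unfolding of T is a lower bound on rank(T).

Lower bound: T ≠ 0 (e.g. T[0,0,0] = 6), so rank(T) ≥ 1.
Upper bound: if T = a ⊗ b ⊗ c then every fibre of T is a multiple of the corresponding factor, so read the factors off the fibres through the nonzero entry T[0,0,0] = 6.
The mode-1 fibre T[:,0,0] = [6, -6] gives a = [1, -1] (primitive direction); the mode-2 fibre T[0,:,0] = [6, -18, -18] gives b = [1, -3, -3]; then c[k] = T[0,0,k] / (a[0]·b[0]) = [6, -4, -2] / 1 = [6, -4, -2].
Expanding [1, -1] ⊗ [1, -3, -3] ⊗ [6, -4, -2] reproduces all 18 entries of T, so T = [1, -1] ⊗ [1, -3, -3] ⊗ [6, -4, -2] and rank(T) ≤ 1.
These bounds meet, so rank(T) = 1.
Check entry T[1,0,0] = -6: (-1)·(1)·(6) = -6.

1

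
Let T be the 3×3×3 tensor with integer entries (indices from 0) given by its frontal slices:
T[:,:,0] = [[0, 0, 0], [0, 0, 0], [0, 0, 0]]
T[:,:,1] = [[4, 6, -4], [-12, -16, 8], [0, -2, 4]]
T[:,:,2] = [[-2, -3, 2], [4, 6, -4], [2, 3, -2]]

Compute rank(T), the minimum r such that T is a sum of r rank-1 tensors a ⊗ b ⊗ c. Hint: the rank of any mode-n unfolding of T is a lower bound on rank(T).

2

Lower bound: the mode-1 unfolding of T (rows indexed by i, columns by (j,k) = (0,0), (0,1), (0,2), (1,0), (1,1), (1,2), (2,0), (2,1), (2,2)) is [[0, 4, -2, 0, 6, -3, 0, -4, 2], [0, -12, 4, 0, -16, 6, 0, 8, -4], [0, 0, 2, 0, -2, 3, 0, 4, -2]].
There the 2×2 minor on rows i ∈ {0, 1}, columns (j,k) ∈ {(0,1), (0,2)} is det [[4, -2], [-12, 4]] = -8 ≠ 0, so this unfolding has rank ≥ 2; CP rank is at least every unfolding rank, so rank(T) ≥ 2. (This is only a lower bound: in general the CP rank may exceed every unfolding rank, so we still need to exhibit 2 rank-1 terms summing to T.)
Upper bound — finding two terms. Write S_k = T[:,:,k] for the frontal slices: S₀ = [[0, 0, 0], [0, 0, 0], [0, 0, 0]], S₁ = [[4, 6, -4], [-12, -16, 8], [0, -2, 4]], S₂ = [[-2, -3, 2], [4, 6, -4], [2, 3, -2]].
If T = a₁ ⊗ b₁ ⊗ c₁ + a₂ ⊗ b₂ ⊗ c₂ then each S_k = c₁[k]·a₁b₁ᵀ + c₂[k]·a₂b₂ᵀ. S₁ and S₂ are linearly independent, so a₁b₁ᵀ and a₂b₂ᵀ must span the same plane of matrices: they are the rank-1 matrices of the form x·S₁ + y·S₂.
The 2×2 minor of x·S₁ + y·S₂ on rows {0,1}, columns {0,1} is 8·x² − 4·xy = 4·(2·x − y)(x), vanishing at (x:y) = (1:2) and (0:1).
M₁ = S₁ + 2·S₂ = [[0, 0, 0], [-4, -4, 0], [4, 4, 0]] = (-4)·(0, 1, -1)(1, 1, 0)ᵀ and M₂ = S₂ = [[-2, -3, 2], [4, 6, -4], [2, 3, -2]] = −(1, -2, -1)(2, 3, -2)ᵀ, so take a₁ = (0, 1, -1), b₁ = (1, 1, 0), a₂ = (1, -2, -1), b₂ = (2, 3, -2).
Each slice is an integer combination of E₁ = a₁b₁ᵀ and E₂ = a₂b₂ᵀ: S₀ = 0, S₁ = −4·E₁ + 2·E₂, S₂ = −E₂; reading off coefficients, c₁ = (0, -4, 0) and c₂ = (0, 2, -1).
Hence T = (0, 1, -1) ⊗ (1, 1, 0) ⊗ (0, -4, 0) + (1, -2, -1) ⊗ (2, 3, -2) ⊗ (0, 2, -1), so rank(T) ≤ 2.
These bounds meet, so rank(T) = 2.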